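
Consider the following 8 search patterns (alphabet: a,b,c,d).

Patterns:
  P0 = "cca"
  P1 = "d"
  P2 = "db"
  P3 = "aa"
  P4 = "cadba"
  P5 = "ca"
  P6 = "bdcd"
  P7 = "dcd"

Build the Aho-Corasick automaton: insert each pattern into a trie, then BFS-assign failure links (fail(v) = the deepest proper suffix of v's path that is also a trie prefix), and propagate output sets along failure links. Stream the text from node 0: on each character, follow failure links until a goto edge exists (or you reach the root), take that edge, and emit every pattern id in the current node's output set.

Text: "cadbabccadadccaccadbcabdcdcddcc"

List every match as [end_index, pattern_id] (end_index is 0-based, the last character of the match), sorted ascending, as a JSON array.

Construct AC machine:
Trie nodes:
  n0 'ε': a→6 b→12 c→1 d→4
  n1 'c': a→8 c→2
  n2 'cc': a→3
  n3 'cca': ·  [P0 ends]
  n4 'd': b→5 c→16  [P1 ends]
  n5 'db': ·  [P2 ends]
  n6 'a': a→7
  n7 'aa': ·  [P3 ends]
  n8 'ca': d→9  [P5 ends]
  n9 'cad': b→10
  n10 'cadb': a→11
  n11 'cadba': ·  [P4 ends]
  n12 'b': d→13
  n13 'bd': c→14
  n14 'bdc': d→15
  n15 'bdcd': ·  [P6 ends]
  n16 'dc': d→17
  n17 'dcd': ·  [P7 ends]

Failure links (BFS by depth):
  n1('c'): parent n0 fail=0; on 'c' 0 → fail=0;  out ∅∪∅=∅
  n4('d'): parent n0 fail=0; on 'd' 0 → fail=0;  out {1}∪∅={1}
  n6('a'): parent n0 fail=0; on 'a' 0 → fail=0;  out ∅∪∅=∅
  n12('b'): parent n0 fail=0; on 'b' 0 → fail=0;  out ∅∪∅=∅
  n2('cc'): parent n1 fail=0; on 'c' 0 → fail=1;  out ∅∪∅=∅
  n5('db'): parent n4 fail=0; on 'b' 0 → fail=12;  out {2}∪∅={2}
  n7('aa'): parent n6 fail=0; on 'a' 0 → fail=6;  out {3}∪∅={3}
  n8('ca'): parent n1 fail=0; on 'a' 0 → fail=6;  out {5}∪∅={5}
  n13('bd'): parent n12 fail=0; on 'd' 0 → fail=4;  out ∅∪{1}={1}
  n16('dc'): parent n4 fail=0; on 'c' 0 → fail=1;  out ∅∪∅=∅
  n3('cca'): parent n2 fail=1; on 'a' 1 → fail=8;  out {0}∪{5}={0,5}
  n9('cad'): parent n8 fail=6; on 'd' 6→0 → fail=4;  out ∅∪{1}={1}
  n14('bdc'): parent n13 fail=4; on 'c' 4 → fail=16;  out ∅∪∅=∅
  n17('dcd'): parent n16 fail=1; on 'd' 1→0 → fail=4;  out {7}∪{1}={1,7}
  n10('cadb'): parent n9 fail=4; on 'b' 4 → fail=5;  out ∅∪{2}={2}
  n15('bdcd'): parent n14 fail=16; on 'd' 16 → fail=17;  out {6}∪{1,7}={1,6,7}
  n11('cadba'): parent n10 fail=5; on 'a' 5→12→0 → fail=6;  out {4}∪∅={4}

Run:
[0] read 'c'  n0⇒n1
[1] read 'a'  n1⇒n8  ** P5@[0:1]
[2] read 'd'  n8⇒n9  ** P1@[2:2]
[3] read 'b'  n9⇒n10  ** P2@[2:3]
[4] read 'a'  n10⇒n11  ** P4@[0:4]
[5] read 'b'  n11⇒n12 (fail-walked)
[6] read 'c'  n12⇒n1 (fail-walked)
[7] read 'c'  n1⇒n2
[8] read 'a'  n2⇒n3  ** P0@[6:8],P5@[7:8]
[9] read 'd'  n3⇒n9 (fail-walked)  ** P1@[9:9]
[10] read 'a'  n9⇒n6 (fail-walked)
[11] read 'd'  n6⇒n4 (fail-walked)  ** P1@[11:11]
[12] read 'c'  n4⇒n16
[13] read 'c'  n16⇒n2 (fail-walked)
[14] read 'a'  n2⇒n3  ** P0@[12:14],P5@[13:14]
[15] read 'c'  n3⇒n1 (fail-walked)
[16] read 'c'  n1⇒n2
[17] read 'a'  n2⇒n3  ** P0@[15:17],P5@[16:17]
[18] read 'd'  n3⇒n9 (fail-walked)  ** P1@[18:18]
[19] read 'b'  n9⇒n10  ** P2@[18:19]
[20] read 'c'  n10⇒n1 (fail-walked)
[21] read 'a'  n1⇒n8  ** P5@[20:21]
[22] read 'b'  n8⇒n12 (fail-walked)
[23] read 'd'  n12⇒n13  ** P1@[23:23]
[24] read 'c'  n13⇒n14
[25] read 'd'  n14⇒n15  ** P1@[25:25],P6@[22:25],P7@[23:25]
[26] read 'c'  n15⇒n16 (fail-walked)
[27] read 'd'  n16⇒n17  ** P1@[27:27],P7@[25:27]
[28] read 'd'  n17⇒n4 (fail-walked)  ** P1@[28:28]
[29] read 'c'  n4⇒n16
[30] read 'c'  n16⇒n2 (fail-walked)

Result: [[1,5],[2,1],[3,2],[4,4],[8,0],[8,5],[9,1],[11,1],[14,0],[14,5],[17,0],[17,5],[18,1],[19,2],[21,5],[23,1],[25,1],[25,6],[25,7],[27,1],[27,7],[28,1]]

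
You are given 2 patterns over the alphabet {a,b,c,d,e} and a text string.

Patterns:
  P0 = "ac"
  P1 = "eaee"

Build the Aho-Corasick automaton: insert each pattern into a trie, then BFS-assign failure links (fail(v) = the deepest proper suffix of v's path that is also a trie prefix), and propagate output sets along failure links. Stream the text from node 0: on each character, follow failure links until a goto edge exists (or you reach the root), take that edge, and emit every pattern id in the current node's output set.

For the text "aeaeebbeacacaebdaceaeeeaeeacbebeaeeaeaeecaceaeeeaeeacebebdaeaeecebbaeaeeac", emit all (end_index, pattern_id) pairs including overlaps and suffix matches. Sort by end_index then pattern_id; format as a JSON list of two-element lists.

Build:
Trie (insert patterns):
  0='ε' goto a→1 e→3
  1='a' goto c→2
  2='ac' goto ·  [P0 ends]
  3='e' goto a→4
  4='ea' goto e→5
  5='eae' goto e→6
  6='eaee' goto ·  [P1 ends]

BFS fail/out derivation:
  n1('a'): parent n0 fail=0; on 'a' 0 → fail=0;  out ∅∪∅=∅
  n3('e'): parent n0 fail=0; on 'e' 0 → fail=0;  out ∅∪∅=∅
  n2('ac'): parent n1 fail=0; on 'c' 0 → fail=0;  out {0}∪∅={0}
  n4('ea'): parent n3 fail=0; on 'a' 0 → fail=1;  out ∅∪∅=∅
  n5('eae'): parent n4 fail=1; on 'e' 1→0 → fail=3;  out ∅∪∅=∅
  n6('eaee'): parent n5 fail=3; on 'e' 3→0 → fail=3;  out {1}∪∅={1}

Scan:
pos 0 'a': at 1
pos 1 'e': at 3 ·f
pos 2 'a': at 4
pos 3 'e': at 5
pos 4 'e': at 6  → match P1@[1:4]
pos 5 'b': at 0 ·f
pos 6 'b': at 0
pos 7 'e': at 3
pos 8 'a': at 4
pos 9 'c': at 2 ·f  → match P0@[8:9]
pos 10 'a': at 1 ·f
pos 11 'c': at 2  → match P0@[10:11]
pos 12 'a': at 1 ·f
pos 13 'e': at 3 ·f
pos 14 'b': at 0 ·f
pos 15 'd': at 0
pos 16 'a': at 1
pos 17 'c': at 2  → match P0@[16:17]
pos 18 'e': at 3 ·f
pos 19 'a': at 4
pos 20 'e': at 5
pos 21 'e': at 6  → match P1@[18:21]
pos 22 'e': at 3 ·f
pos 23 'a': at 4
pos 24 'e': at 5
pos 25 'e': at 6  → match P1@[22:25]
pos 26 'a': at 4 ·f
pos 27 'c': at 2 ·f  → match P0@[26:27]
pos 28 'b': at 0 ·f
pos 29 'e': at 3
pos 30 'b': at 0 ·f
pos 31 'e': at 3
pos 32 'a': at 4
pos 33 'e': at 5
pos 34 'e': at 6  → match P1@[31:34]
pos 35 'a': at 4 ·f
pos 36 'e': at 5
pos 37 'a': at 4 ·f
pos 38 'e': at 5
pos 39 'e': at 6  → match P1@[36:39]
pos 40 'c': at 0 ·f
pos 41 'a': at 1
pos 42 'c': at 2  → match P0@[41:42]
pos 43 'e': at 3 ·f
pos 44 'a': at 4
pos 45 'e': at 5
pos 46 'e': at 6  → match P1@[43:46]
pos 47 'e': at 3 ·f
pos 48 'a': at 4
pos 49 'e': at 5
pos 50 'e': at 6  → match P1@[47:50]
pos 51 'a': at 4 ·f
pos 52 'c': at 2 ·f  → match P0@[51:52]
pos 53 'e': at 3 ·f
pos 54 'b': at 0 ·f
pos 55 'e': at 3
pos 56 'b': at 0 ·f
pos 57 'd': at 0
pos 58 'a': at 1
pos 59 'e': at 3 ·f
pos 60 'a': at 4
pos 61 'e': at 5
pos 62 'e': at 6  → match P1@[59:62]
pos 63 'c': at 0 ·f
pos 64 'e': at 3
pos 65 'b': at 0 ·f
pos 66 'b': at 0
pos 67 'a': at 1
pos 68 'e': at 3 ·f
pos 69 'a': at 4
pos 70 'e': at 5
pos 71 'e': at 6  → match P1@[68:71]
pos 72 'a': at 4 ·f
pos 73 'c': at 2 ·f  → match P0@[72:73]

Matches: [[4,1],[9,0],[11,0],[17,0],[21,1],[25,1],[27,0],[34,1],[39,1],[42,0],[46,1],[50,1],[52,0],[62,1],[71,1],[73,0]]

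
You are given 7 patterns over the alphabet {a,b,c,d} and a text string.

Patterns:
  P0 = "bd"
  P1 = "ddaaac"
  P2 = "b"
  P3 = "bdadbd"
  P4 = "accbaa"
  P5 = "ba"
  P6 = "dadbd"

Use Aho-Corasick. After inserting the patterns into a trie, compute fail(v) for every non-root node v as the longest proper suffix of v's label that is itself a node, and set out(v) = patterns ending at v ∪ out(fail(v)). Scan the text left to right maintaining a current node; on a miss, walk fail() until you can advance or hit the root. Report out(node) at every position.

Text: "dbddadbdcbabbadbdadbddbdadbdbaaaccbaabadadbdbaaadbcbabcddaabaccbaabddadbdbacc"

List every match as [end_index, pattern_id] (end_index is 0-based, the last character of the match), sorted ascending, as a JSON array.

Construct AC machine:
Trie nodes:
  n0 'ε': a→13 b→1 d→3
  n1 'b': a→19 d→2  [P2 ends]
  n2 'bd': a→9  [P0 ends]
  n3 'd': a→20 d→4
  n4 'dd': a→5
  n5 'dda': a→6
  n6 'ddaa': a→7
  n7 'ddaaa': c→8
  n8 'ddaaac': ·  [P1 ends]
  n9 'bda': d→10
  n10 'bdad': b→11
  n11 'bdadb': d→12
  n12 'bdadbd': ·  [P3 ends]
  n13 'a': c→14
  n14 'ac': c→15
  n15 'acc': b→16
  n16 'accb': a→17
  n17 'accba': a→18
  n18 'accbaa': ·  [P4 ends]
  n19 'ba': ·  [P5 ends]
  n20 'da': d→21
  n21 'dad': b→22
  n22 'dadb': d→23
  n23 'dadbd': ·  [P6 ends]

Failure links (BFS by depth):
  n1('b'): parent n0 fail=0; on 'b' 0 → fail=0;  out {2}∪∅={2}
  n3('d'): parent n0 fail=0; on 'd' 0 → fail=0;  out ∅∪∅=∅
  n13('a'): parent n0 fail=0; on 'a' 0 → fail=0;  out ∅∪∅=∅
  n2('bd'): parent n1 fail=0; on 'd' 0 → fail=3;  out {0}∪∅={0}
  n4('dd'): parent n3 fail=0; on 'd' 0 → fail=3;  out ∅∪∅=∅
  n14('ac'): parent n13 fail=0; on 'c' 0 → fail=0;  out ∅∪∅=∅
  n19('ba'): parent n1 fail=0; on 'a' 0 → fail=13;  out {5}∪∅={5}
  n20('da'): parent n3 fail=0; on 'a' 0 → fail=13;  out ∅∪∅=∅
  n5('dda'): parent n4 fail=3; on 'a' 3 → fail=20;  out ∅∪∅=∅
  n9('bda'): parent n2 fail=3; on 'a' 3 → fail=20;  out ∅∪∅=∅
  n15('acc'): parent n14 fail=0; on 'c' 0 → fail=0;  out ∅∪∅=∅
  n21('dad'): parent n20 fail=13; on 'd' 13→0 → fail=3;  out ∅∪∅=∅
  n6('ddaa'): parent n5 fail=20; on 'a' 20→13→0 → fail=13;  out ∅∪∅=∅
  n10('bdad'): parent n9 fail=20; on 'd' 20 → fail=21;  out ∅∪∅=∅
  n16('accb'): parent n15 fail=0; on 'b' 0 → fail=1;  out ∅∪{2}={2}
  n22('dadb'): parent n21 fail=3; on 'b' 3→0 → fail=1;  out ∅∪{2}={2}
  n7('ddaaa'): parent n6 fail=13; on 'a' 13→0 → fail=13;  out ∅∪∅=∅
  n11('bdadb'): parent n10 fail=21; on 'b' 21 → fail=22;  out ∅∪{2}={2}
  n17('accba'): parent n16 fail=1; on 'a' 1 → fail=19;  out ∅∪{5}={5}
  n23('dadbd'): parent n22 fail=1; on 'd' 1 → fail=2;  out {6}∪{0}={0,6}
  n8('ddaaac'): parent n7 fail=13; on 'c' 13 → fail=14;  out {1}∪∅={1}
  n12('bdadbd'): parent n11 fail=22; on 'd' 22 → fail=23;  out {3}∪{0,6}={0,3,6}
  n18('accbaa'): parent n17 fail=19; on 'a' 19→13→0 → fail=13;  out {4}∪∅={4}

Text stream:
i=0 'd': node 0→3
i=1 'b': node 3→1 (via fail)  ** P2@[1:1]
i=2 'd': node 1→2  ** P0@[1:2]
i=3 'd': node 2→4 (via fail)
i=4 'a': node 4→5
i=5 'd': node 5→21 (via fail)
i=6 'b': node 21→22  ** P2@[6:6]
i=7 'd': node 22→23  ** P0@[6:7],P6@[3:7]
i=8 'c': node 23→0 (via fail)
i=9 'b': node 0→1  ** P2@[9:9]
i=10 'a': node 1→19  ** P5@[9:10]
i=11 'b': node 19→1 (via fail)  ** P2@[11:11]
i=12 'b': node 1→1 (via fail)  ** P2@[12:12]
i=13 'a': node 1→19  ** P5@[12:13]
i=14 'd': node 19→3 (via fail)
i=15 'b': node 3→1 (via fail)  ** P2@[15:15]
i=16 'd': node 1→2  ** P0@[15:16]
i=17 'a': node 2→9
i=18 'd': node 9→10
i=19 'b': node 10→11  ** P2@[19:19]
i=20 'd': node 11→12  ** P0@[19:20],P3@[15:20],P6@[16:20]
i=21 'd': node 12→4 (via fail)
i=22 'b': node 4→1 (via fail)  ** P2@[22:22]
i=23 'd': node 1→2  ** P0@[22:23]
i=24 'a': node 2→9
i=25 'd': node 9→10
i=26 'b': node 10→11  ** P2@[26:26]
i=27 'd': node 11→12  ** P0@[26:27],P3@[22:27],P6@[23:27]
i=28 'b': node 12→1 (via fail)  ** P2@[28:28]
i=29 'a': node 1→19  ** P5@[28:29]
i=30 'a': node 19→13 (via fail)
i=31 'a': node 13→13 (via fail)
i=32 'c': node 13→14
i=33 'c': node 14→15
i=34 'b': node 15→16  ** P2@[34:34]
i=35 'a': node 16→17  ** P5@[34:35]
i=36 'a': node 17→18  ** P4@[31:36]
i=37 'b': node 18→1 (via fail)  ** P2@[37:37]
i=38 'a': node 1→19  ** P5@[37:38]
i=39 'd': node 19→3 (via fail)
i=40 'a': node 3→20
i=41 'd': node 20→21
i=42 'b': node 21→22  ** P2@[42:42]
i=43 'd': node 22→23  ** P0@[42:43],P6@[39:43]
i=44 'b': node 23→1 (via fail)  ** P2@[44:44]
i=45 'a': node 1→19  ** P5@[44:45]
i=46 'a': node 19→13 (via fail)
i=47 'a': node 13→13 (via fail)
i=48 'd': node 13→3 (via fail)
i=49 'b': node 3→1 (via fail)  ** P2@[49:49]
i=50 'c': node 1→0 (via fail)
i=51 'b': node 0→1  ** P2@[51:51]
i=52 'a': node 1→19  ** P5@[51:52]
i=53 'b': node 19→1 (via fail)  ** P2@[53:53]
i=54 'c': node 1→0 (via fail)
i=55 'd': node 0→3
i=56 'd': node 3→4
i=57 'a': node 4→5
i=58 'a': node 5→6
i=59 'b': node 6→1 (via fail)  ** P2@[59:59]
i=60 'a': node 1→19  ** P5@[59:60]
i=61 'c': node 19→14 (via fail)
i=62 'c': node 14→15
i=63 'b': node 15→16  ** P2@[63:63]
i=64 'a': node 16→17  ** P5@[63:64]
i=65 'a': node 17→18  ** P4@[60:65]
i=66 'b': node 18→1 (via fail)  ** P2@[66:66]
i=67 'd': node 1→2  ** P0@[66:67]
i=68 'd': node 2→4 (via fail)
i=69 'a': node 4→5
i=70 'd': node 5→21 (via fail)
i=71 'b': node 21→22  ** P2@[71:71]
i=72 'd': node 22→23  ** P0@[71:72],P6@[68:72]
i=73 'b': node 23→1 (via fail)  ** P2@[73:73]
i=74 'a': node 1→19  ** P5@[73:74]
i=75 'c': node 19→14 (via fail)
i=76 'c': node 14→15

All matches (sorted): [[1,2],[2,0],[6,2],[7,0],[7,6],[9,2],[10,5],[11,2],[12,2],[13,5],[15,2],[16,0],[19,2],[20,0],[20,3],[20,6],[22,2],[23,0],[26,2],[27,0],[27,3],[27,6],[28,2],[29,5],[34,2],[35,5],[36,4],[37,2],[38,5],[42,2],[43,0],[43,6],[44,2],[45,5],[49,2],[51,2],[52,5],[53,2],[59,2],[60,5],[63,2],[64,5],[65,4],[66,2],[67,0],[71,2],[72,0],[72,6],[73,2],[74,5]]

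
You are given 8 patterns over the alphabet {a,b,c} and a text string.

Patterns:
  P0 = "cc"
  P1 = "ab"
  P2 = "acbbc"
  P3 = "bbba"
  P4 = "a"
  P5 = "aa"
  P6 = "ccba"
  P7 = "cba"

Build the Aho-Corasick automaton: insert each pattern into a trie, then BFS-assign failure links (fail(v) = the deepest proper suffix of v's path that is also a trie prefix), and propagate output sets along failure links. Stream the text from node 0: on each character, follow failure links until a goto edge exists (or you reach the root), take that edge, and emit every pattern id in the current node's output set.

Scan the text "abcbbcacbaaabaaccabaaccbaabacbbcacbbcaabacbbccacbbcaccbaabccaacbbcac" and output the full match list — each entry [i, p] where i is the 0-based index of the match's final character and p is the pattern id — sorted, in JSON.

Build:
Trie (insert patterns):
  0='ε' goto a→3 b→9 c→1
  1='c' goto b→16 c→2
  2='cc' goto b→14  ←P0
  3='a' goto a→13 b→4 c→5  ←P4
  4='ab' goto ·  ←P1
  5='ac' goto b→6
  6='acb' goto b→7
  7='acbb' goto c→8
  8='acbbc' goto ·  ←P2
  9='b' goto b→10
  10='bb' goto b→11
  11='bbb' goto a→12
  12='bbba' goto ·  ←P3
  13='aa' goto ·  ←P5
  14='ccb' goto a→15
  15='ccba' goto ·  ←P6
  16='cb' goto a→17
  17='cba' goto ·  ←P7

BFS fail/out derivation:
  n1('c'): parent n0 fail=0; on 'c' 0 → fail=0;  out ∅∪∅=∅
  n3('a'): parent n0 fail=0; on 'a' 0 → fail=0;  out {4}∪∅={4}
  n9('b'): parent n0 fail=0; on 'b' 0 → fail=0;  out ∅∪∅=∅
  n2('cc'): parent n1 fail=0; on 'c' 0 → fail=1;  out {0}∪∅={0}
  n4('ab'): parent n3 fail=0; on 'b' 0 → fail=9;  out {1}∪∅={1}
  n5('ac'): parent n3 fail=0; on 'c' 0 → fail=1;  out ∅∪∅=∅
  n10('bb'): parent n9 fail=0; on 'b' 0 → fail=9;  out ∅∪∅=∅
  n13('aa'): parent n3 fail=0; on 'a' 0 → fail=3;  out {5}∪{4}={4,5}
  n16('cb'): parent n1 fail=0; on 'b' 0 → fail=9;  out ∅∪∅=∅
  n6('acb'): parent n5 fail=1; on 'b' 1 → fail=16;  out ∅∪∅=∅
  n11('bbb'): parent n10 fail=9; on 'b' 9 → fail=10;  out ∅∪∅=∅
  n14('ccb'): parent n2 fail=1; on 'b' 1 → fail=16;  out ∅∪∅=∅
  n17('cba'): parent n16 fail=9; on 'a' 9→0 → fail=3;  out {7}∪{4}={4,7}
  n7('acbb'): parent n6 fail=16; on 'b' 16→9 → fail=10;  out ∅∪∅=∅
  n12('bbba'): parent n11 fail=10; on 'a' 10→9→0 → fail=3;  out {3}∪{4}={3,4}
  n15('ccba'): parent n14 fail=16; on 'a' 16 → fail=17;  out {6}∪{4,7}={4,6,7}
  n8('acbbc'): parent n7 fail=10; on 'c' 10→9→0 → fail=1;  out {2}∪∅={2}

Run:
[0] read 'a'  n0⇒n3  emit P4@[0:0]
[1] read 'b'  n3⇒n4  emit P1@[0:1]
[2] read 'c'  n4⇒n1 (fail-walked)
[3] read 'b'  n1⇒n16
[4] read 'b'  n16⇒n10 (fail-walked)
[5] read 'c'  n10⇒n1 (fail-walked)
[6] read 'a'  n1⇒n3 (fail-walked)  emit P4@[6:6]
[7] read 'c'  n3⇒n5
[8] read 'b'  n5⇒n6
[9] read 'a'  n6⇒n17 (fail-walked)  emit P4@[9:9],P7@[7:9]
[10] read 'a'  n17⇒n13 (fail-walked)  emit P4@[10:10],P5@[9:10]
[11] read 'a'  n13⇒n13 (fail-walked)  emit P4@[11:11],P5@[10:11]
[12] read 'b'  n13⇒n4 (fail-walked)  emit P1@[11:12]
[13] read 'a'  n4⇒n3 (fail-walked)  emit P4@[13:13]
[14] read 'a'  n3⇒n13  emit P4@[14:14],P5@[13:14]
[15] read 'c'  n13⇒n5 (fail-walked)
[16] read 'c'  n5⇒n2 (fail-walked)  emit P0@[15:16]
[17] read 'a'  n2⇒n3 (fail-walked)  emit P4@[17:17]
[18] read 'b'  n3⇒n4  emit P1@[17:18]
[19] read 'a'  n4⇒n3 (fail-walked)  emit P4@[19:19]
[20] read 'a'  n3⇒n13  emit P4@[20:20],P5@[19:20]
[21] read 'c'  n13⇒n5 (fail-walked)
[22] read 'c'  n5⇒n2 (fail-walked)  emit P0@[21:22]
[23] read 'b'  n2⇒n14
[24] read 'a'  n14⇒n15  emit P4@[24:24],P6@[21:24],P7@[22:24]
[25] read 'a'  n15⇒n13 (fail-walked)  emit P4@[25:25],P5@[24:25]
[26] read 'b'  n13⇒n4 (fail-walked)  emit P1@[25:26]
[27] read 'a'  n4⇒n3 (fail-walked)  emit P4@[27:27]
[28] read 'c'  n3⇒n5
[29] read 'b'  n5⇒n6
[30] read 'b'  n6⇒n7
[31] read 'c'  n7⇒n8  emit P2@[27:31]
[32] read 'a'  n8⇒n3 (fail-walked)  emit P4@[32:32]
[33] read 'c'  n3⇒n5
[34] read 'b'  n5⇒n6
[35] read 'b'  n6⇒n7
[36] read 'c'  n7⇒n8  emit P2@[32:36]
[37] read 'a'  n8⇒n3 (fail-walked)  emit P4@[37:37]
[38] read 'a'  n3⇒n13  emit P4@[38:38],P5@[37:38]
[39] read 'b'  n13⇒n4 (fail-walked)  emit P1@[38:39]
[40] read 'a'  n4⇒n3 (fail-walked)  emit P4@[40:40]
[41] read 'c'  n3⇒n5
[42] read 'b'  n5⇒n6
[43] read 'b'  n6⇒n7
[44] read 'c'  n7⇒n8  emit P2@[40:44]
[45] read 'c'  n8⇒n2 (fail-walked)  emit P0@[44:45]
[46] read 'a'  n2⇒n3 (fail-walked)  emit P4@[46:46]
[47] read 'c'  n3⇒n5
[48] read 'b'  n5⇒n6
[49] read 'b'  n6⇒n7
[50] read 'c'  n7⇒n8  emit P2@[46:50]
[51] read 'a'  n8⇒n3 (fail-walked)  emit P4@[51:51]
[52] read 'c'  n3⇒n5
[53] read 'c'  n5⇒n2 (fail-walked)  emit P0@[52:53]
[54] read 'b'  n2⇒n14
[55] read 'a'  n14⇒n15  emit P4@[55:55],P6@[52:55],P7@[53:55]
[56] read 'a'  n15⇒n13 (fail-walked)  emit P4@[56:56],P5@[55:56]
[57] read 'b'  n13⇒n4 (fail-walked)  emit P1@[56:57]
[58] read 'c'  n4⇒n1 (fail-walked)
[59] read 'c'  n1⇒n2  emit P0@[58:59]
[60] read 'a'  n2⇒n3 (fail-walked)  emit P4@[60:60]
[61] read 'a'  n3⇒n13  emit P4@[61:61],P5@[60:61]
[62] read 'c'  n13⇒n5 (fail-walked)
[63] read 'b'  n5⇒n6
[64] read 'b'  n6⇒n7
[65] read 'c'  n7⇒n8  emit P2@[61:65]
[66] read 'a'  n8⇒n3 (fail-walked)  emit P4@[66:66]
[67] read 'c'  n3⇒n5

Result: [[0,4],[1,1],[6,4],[9,4],[9,7],[10,4],[10,5],[11,4],[11,5],[12,1],[13,4],[14,4],[14,5],[16,0],[17,4],[18,1],[19,4],[20,4],[20,5],[22,0],[24,4],[24,6],[24,7],[25,4],[25,5],[26,1],[27,4],[31,2],[32,4],[36,2],[37,4],[38,4],[38,5],[39,1],[40,4],[44,2],[45,0],[46,4],[50,2],[51,4],[53,0],[55,4],[55,6],[55,7],[56,4],[56,5],[57,1],[59,0],[60,4],[61,4],[61,5],[65,2],[66,4]]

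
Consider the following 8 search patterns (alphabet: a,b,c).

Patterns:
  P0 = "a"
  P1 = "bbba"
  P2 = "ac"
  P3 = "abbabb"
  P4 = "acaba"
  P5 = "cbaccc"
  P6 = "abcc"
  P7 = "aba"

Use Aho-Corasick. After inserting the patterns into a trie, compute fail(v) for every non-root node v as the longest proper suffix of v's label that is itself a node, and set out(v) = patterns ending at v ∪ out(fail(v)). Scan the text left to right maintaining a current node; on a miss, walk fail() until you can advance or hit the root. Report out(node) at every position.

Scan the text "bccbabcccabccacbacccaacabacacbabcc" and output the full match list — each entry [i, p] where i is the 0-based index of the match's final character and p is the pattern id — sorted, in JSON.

Build:
Trie (insert patterns):
  0='ε' goto a→1 b→2 c→15
  1='a' goto b→7 c→6  ←P0
  2='b' goto b→3
  3='bb' goto b→4
  4='bbb' goto a→5
  5='bbba' goto ·  ←P1
  6='ac' goto a→12  ←P2
  7='ab' goto a→23 b→8 c→21
  8='abb' goto a→9
  9='abba' goto b→10
  10='abbab' goto b→11
  11='abbabb' goto ·  ←P3
  12='aca' goto b→13
  13='acab' goto a→14
  14='acaba' goto ·  ←P4
  15='c' goto b→16
  16='cb' goto a→17
  17='cba' goto c→18
  18='cbac' goto c→19
  19='cbacc' goto c→20
  20='cbaccc' goto ·  ←P5
  21='abc' goto c→22
  22='abcc' goto ·  ←P6
  23='aba' goto ·  ←P7

BFS fail/out derivation:
  n1('a'): parent n0 fail=0; on 'a' 0 → fail=0;  out {0}∪∅={0}
  n2('b'): parent n0 fail=0; on 'b' 0 → fail=0;  out ∅∪∅=∅
  n15('c'): parent n0 fail=0; on 'c' 0 → fail=0;  out ∅∪∅=∅
  n3('bb'): parent n2 fail=0; on 'b' 0 → fail=2;  out ∅∪∅=∅
  n6('ac'): parent n1 fail=0; on 'c' 0 → fail=15;  out {2}∪∅={2}
  n7('ab'): parent n1 fail=0; on 'b' 0 → fail=2;  out ∅∪∅=∅
  n16('cb'): parent n15 fail=0; on 'b' 0 → fail=2;  out ∅∪∅=∅
  n4('bbb'): parent n3 fail=2; on 'b' 2 → fail=3;  out ∅∪∅=∅
  n8('abb'): parent n7 fail=2; on 'b' 2 → fail=3;  out ∅∪∅=∅
  n12('aca'): parent n6 fail=15; on 'a' 15→0 → fail=1;  out ∅∪{0}={0}
  n17('cba'): parent n16 fail=2; on 'a' 2→0 → fail=1;  out ∅∪{0}={0}
  n21('abc'): parent n7 fail=2; on 'c' 2→0 → fail=15;  out ∅∪∅=∅
  n23('aba'): parent n7 fail=2; on 'a' 2→0 → fail=1;  out {7}∪{0}={0,7}
  n5('bbba'): parent n4 fail=3; on 'a' 3→2→0 → fail=1;  out {1}∪{0}={0,1}
  n9('abba'): parent n8 fail=3; on 'a' 3→2→0 → fail=1;  out ∅∪{0}={0}
  n13('acab'): parent n12 fail=1; on 'b' 1 → fail=7;  out ∅∪∅=∅
  n18('cbac'): parent n17 fail=1; on 'c' 1 → fail=6;  out ∅∪{2}={2}
  n22('abcc'): parent n21 fail=15; on 'c' 15→0 → fail=15;  out {6}∪∅={6}
  n10('abbab'): parent n9 fail=1; on 'b' 1 → fail=7;  out ∅∪∅=∅
  n14('acaba'): parent n13 fail=7; on 'a' 7 → fail=23;  out {4}∪{0,7}={0,4,7}
  n19('cbacc'): parent n18 fail=6; on 'c' 6→15→0 → fail=15;  out ∅∪∅=∅
  n11('abbabb'): parent n10 fail=7; on 'b' 7 → fail=8;  out {3}∪∅={3}
  n20('cbaccc'): parent n19 fail=15; on 'c' 15→0 → fail=15;  out {5}∪∅={5}

Text stream:
i=0 'b': node 0→2
i=1 'c': node 2→15 ·f
i=2 'c': node 15→15 ·f
i=3 'b': node 15→16
i=4 'a': node 16→17  → match P0@[4:4]
i=5 'b': node 17→7 ·f
i=6 'c': node 7→21
i=7 'c': node 21→22  → match P6@[4:7]
i=8 'c': node 22→15 ·f
i=9 'a': node 15→1 ·f  → match P0@[9:9]
i=10 'b': node 1→7
i=11 'c': node 7→21
i=12 'c': node 21→22  → match P6@[9:12]
i=13 'a': node 22→1 ·f  → match P0@[13:13]
i=14 'c': node 1→6  → match P2@[13:14]
i=15 'b': node 6→16 ·f
i=16 'a': node 16→17  → match P0@[16:16]
i=17 'c': node 17→18  → match P2@[16:17]
i=18 'c': node 18→19
i=19 'c': node 19→20  → match P5@[14:19]
i=20 'a': node 20→1 ·f  → match P0@[20:20]
i=21 'a': node 1→1 ·f  → match P0@[21:21]
i=22 'c': node 1→6  → match P2@[21:22]
i=23 'a': node 6→12  → match P0@[23:23]
i=24 'b': node 12→13
i=25 'a': node 13→14  → match P0@[25:25],P4@[21:25],P7@[23:25]
i=26 'c': node 14→6 ·f  → match P2@[25:26]
i=27 'a': node 6→12  → match P0@[27:27]
i=28 'c': node 12→6 ·f  → match P2@[27:28]
i=29 'b': node 6→16 ·f
i=30 'a': node 16→17  → match P0@[30:30]
i=31 'b': node 17→7 ·f
i=32 'c': node 7→21
i=33 'c': node 21→22  → match P6@[30:33]

All matches (sorted): [[4,0],[7,6],[9,0],[12,6],[13,0],[14,2],[16,0],[17,2],[19,5],[20,0],[21,0],[22,2],[23,0],[25,0],[25,4],[25,7],[26,2],[27,0],[28,2],[30,0],[33,6]]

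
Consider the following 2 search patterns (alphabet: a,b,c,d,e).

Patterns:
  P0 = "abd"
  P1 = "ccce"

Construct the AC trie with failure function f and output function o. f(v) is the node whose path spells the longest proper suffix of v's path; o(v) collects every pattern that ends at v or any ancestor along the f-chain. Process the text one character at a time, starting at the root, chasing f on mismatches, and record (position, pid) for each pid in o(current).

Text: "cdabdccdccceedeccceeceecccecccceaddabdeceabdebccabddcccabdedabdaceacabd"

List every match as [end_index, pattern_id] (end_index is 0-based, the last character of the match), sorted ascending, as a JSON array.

Build:
Trie (insert patterns):
  0='ε' goto a→1 c→4
  1='a' goto b→2
  2='ab' goto d→3
  3='abd' goto ·  [P0 ends]
  4='c' goto c→5
  5='cc' goto c→6
  6='ccc' goto e→7
  7='ccce' goto ·  [P1 ends]

Failure links (BFS by depth):
  fail(1) 'a': from fail(0)=0 chase 'a': 0 ⇒ 0;  out=∅∪out(0)=∅
  fail(4) 'c': from fail(0)=0 chase 'c': 0 ⇒ 0;  out=∅∪out(0)=∅
  fail(2) 'ab': from fail(1)=0 chase 'b': 0 ⇒ 0;  out=∅∪out(0)=∅
  fail(5) 'cc': from fail(4)=0 chase 'c': 0 ⇒ 4;  out=∅∪out(4)=∅
  fail(3) 'abd': from fail(2)=0 chase 'd': 0 ⇒ 0;  out={0}∪out(0)={0}
  fail(6) 'ccc': from fail(5)=4 chase 'c': 4 ⇒ 5;  out=∅∪out(5)=∅
  fail(7) 'ccce': from fail(6)=5 chase 'e': 5→4→0 ⇒ 0;  out={1}∪out(0)={1}

Run:
i=0 'c': node 0→4
i=1 'd': node 4→0 ·f
i=2 'a': node 0→1
i=3 'b': node 1→2
i=4 'd': node 2→3  emit P0@[2:4]
i=5 'c': node 3→4 ·f
i=6 'c': node 4→5
i=7 'd': node 5→0 ·f
i=8 'c': node 0→4
i=9 'c': node 4→5
i=10 'c': node 5→6
i=11 'e': node 6→7  emit P1@[8:11]
i=12 'e': node 7→0 ·f
i=13 'd': node 0→0
i=14 'e': node 0→0
i=15 'c': node 0→4
i=16 'c': node 4→5
i=17 'c': node 5→6
i=18 'e': node 6→7  emit P1@[15:18]
i=19 'e': node 7→0 ·f
i=20 'c': node 0→4
i=21 'e': node 4→0 ·f
i=22 'e': node 0→0
i=23 'c': node 0→4
i=24 'c': node 4→5
i=25 'c': node 5→6
i=26 'e': node 6→7  emit P1@[23:26]
i=27 'c': node 7→4 ·f
i=28 'c': node 4→5
i=29 'c': node 5→6
i=30 'c': node 6→6 ·f
i=31 'e': node 6→7  emit P1@[28:31]
i=32 'a': node 7→1 ·f
i=33 'd': node 1→0 ·f
i=34 'd': node 0→0
i=35 'a': node 0→1
i=36 'b': node 1→2
i=37 'd': node 2→3  emit P0@[35:37]
i=38 'e': node 3→0 ·f
i=39 'c': node 0→4
i=40 'e': node 4→0 ·f
i=41 'a': node 0→1
i=42 'b': node 1→2
i=43 'd': node 2→3  emit P0@[41:43]
i=44 'e': node 3→0 ·f
i=45 'b': node 0→0
i=46 'c': node 0→4
i=47 'c': node 4→5
i=48 'a': node 5→1 ·f
i=49 'b': node 1→2
i=50 'd': node 2→3  emit P0@[48:50]
i=51 'd': node 3→0 ·f
i=52 'c': node 0→4
i=53 'c': node 4→5
i=54 'c': node 5→6
i=55 'a': node 6→1 ·f
i=56 'b': node 1→2
i=57 'd': node 2→3  emit P0@[55:57]
i=58 'e': node 3→0 ·f
i=59 'd': node 0→0
i=60 'a': node 0→1
i=61 'b': node 1→2
i=62 'd': node 2→3  emit P0@[60:62]
i=63 'a': node 3→1 ·f
i=64 'c': node 1→4 ·f
i=65 'e': node 4→0 ·f
i=66 'a': node 0→1
i=67 'c': node 1→4 ·f
i=68 'a': node 4→1 ·f
i=69 'b': node 1→2
i=70 'd': node 2→3  emit P0@[68:70]

All matches (sorted): [[4,0],[11,1],[18,1],[26,1],[31,1],[37,0],[43,0],[50,0],[57,0],[62,0],[70,0]]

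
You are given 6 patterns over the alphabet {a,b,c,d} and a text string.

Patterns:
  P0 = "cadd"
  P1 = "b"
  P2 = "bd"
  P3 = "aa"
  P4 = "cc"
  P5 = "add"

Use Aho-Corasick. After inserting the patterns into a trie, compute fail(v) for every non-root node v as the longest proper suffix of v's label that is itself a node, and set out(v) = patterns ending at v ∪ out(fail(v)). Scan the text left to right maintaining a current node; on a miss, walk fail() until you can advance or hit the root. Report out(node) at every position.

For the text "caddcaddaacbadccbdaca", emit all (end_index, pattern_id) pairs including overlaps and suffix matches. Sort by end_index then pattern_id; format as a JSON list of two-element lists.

Build automaton:
Trie nodes:
  0='ε' goto a→7 b→5 c→1
  1='c' goto a→2 c→9
  2='ca' goto d→3
  3='cad' goto d→4
  4='cadd' goto ·  ←P0
  5='b' goto d→6  ←P1
  6='bd' goto ·  ←P2
  7='a' goto a→8 d→10
  8='aa' goto ·  ←P3
  9='cc' goto ·  ←P4
  10='ad' goto d→11
  11='add' goto ·  ←P5

Failure links (BFS by depth):
  fail(1) 'c': from fail(0)=0 chase 'c': 0 ⇒ 0;  out=∅∪out(0)=∅
  fail(5) 'b': from fail(0)=0 chase 'b': 0 ⇒ 0;  out={1}∪out(0)={1}
  fail(7) 'a': from fail(0)=0 chase 'a': 0 ⇒ 0;  out=∅∪out(0)=∅
  fail(2) 'ca': from fail(1)=0 chase 'a': 0 ⇒ 7;  out=∅∪out(7)=∅
  fail(6) 'bd': from fail(5)=0 chase 'd': 0 ⇒ 0;  out={2}∪out(0)={2}
  fail(8) 'aa': from fail(7)=0 chase 'a': 0 ⇒ 7;  out={3}∪out(7)={3}
  fail(9) 'cc': from fail(1)=0 chase 'c': 0 ⇒ 1;  out={4}∪out(1)={4}
  fail(10) 'ad': from fail(7)=0 chase 'd': 0 ⇒ 0;  out=∅∪out(0)=∅
  fail(3) 'cad': from fail(2)=7 chase 'd': 7 ⇒ 10;  out=∅∪out(10)=∅
  fail(11) 'add': from fail(10)=0 chase 'd': 0 ⇒ 0;  out={5}∪out(0)={5}
  fail(4) 'cadd': from fail(3)=10 chase 'd': 10 ⇒ 11;  out={0}∪out(11)={0,5}

Text stream:
i=0 'c': node 0→1
i=1 'a': node 1→2
i=2 'd': node 2→3
i=3 'd': node 3→4  emit P0@[0:3],P5@[1:3]
i=4 'c': node 4→1 ·f
i=5 'a': node 1→2
i=6 'd': node 2→3
i=7 'd': node 3→4  emit P0@[4:7],P5@[5:7]
i=8 'a': node 4→7 ·f
i=9 'a': node 7→8  emit P3@[8:9]
i=10 'c': node 8→1 ·f
i=11 'b': node 1→5 ·f  emit P1@[11:11]
i=12 'a': node 5→7 ·f
i=13 'd': node 7→10
i=14 'c': node 10→1 ·f
i=15 'c': node 1→9  emit P4@[14:15]
i=16 'b': node 9→5 ·f  emit P1@[16:16]
i=17 'd': node 5→6  emit P2@[16:17]
i=18 'a': node 6→7 ·f
i=19 'c': node 7→1 ·f
i=20 'a': node 1→2

Matches: [[3,0],[3,5],[7,0],[7,5],[9,3],[11,1],[15,4],[16,1],[17,2]]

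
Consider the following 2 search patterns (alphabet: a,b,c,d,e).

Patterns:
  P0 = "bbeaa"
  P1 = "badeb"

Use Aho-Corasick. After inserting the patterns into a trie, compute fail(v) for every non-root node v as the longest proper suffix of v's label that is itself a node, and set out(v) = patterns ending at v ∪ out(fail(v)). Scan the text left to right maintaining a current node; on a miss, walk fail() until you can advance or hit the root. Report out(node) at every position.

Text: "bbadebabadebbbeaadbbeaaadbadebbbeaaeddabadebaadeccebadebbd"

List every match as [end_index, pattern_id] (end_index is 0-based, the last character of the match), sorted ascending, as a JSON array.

Build:
Trie nodes:
  n0 'ε': b→1
  n1 'b': a→6 b→2
  n2 'bb': e→3
  n3 'bbe': a→4
  n4 'bbea': a→5
  n5 'bbeaa': ·  [P0 ends]
  n6 'ba': d→7
  n7 'bad': e→8
  n8 'bade': b→9
  n9 'badeb': ·  [P1 ends]

Failure links (BFS by depth):
  fail(1) 'b': from fail(0)=0 chase 'b': 0 ⇒ 0;  out=∅∪out(0)=∅
  fail(2) 'bb': from fail(1)=0 chase 'b': 0 ⇒ 1;  out=∅∪out(1)=∅
  fail(6) 'ba': from fail(1)=0 chase 'a': 0 ⇒ 0;  out=∅∪out(0)=∅
  fail(3) 'bbe': from fail(2)=1 chase 'e': 1→0 ⇒ 0;  out=∅∪out(0)=∅
  fail(7) 'bad': from fail(6)=0 chase 'd': 0 ⇒ 0;  out=∅∪out(0)=∅
  fail(4) 'bbea': from fail(3)=0 chase 'a': 0 ⇒ 0;  out=∅∪out(0)=∅
  fail(8) 'bade': from fail(7)=0 chase 'e': 0 ⇒ 0;  out=∅∪out(0)=∅
  fail(5) 'bbeaa': from fail(4)=0 chase 'a': 0 ⇒ 0;  out={0}∪out(0)={0}
  fail(9) 'badeb': from fail(8)=0 chase 'b': 0 ⇒ 1;  out={1}∪out(1)={1}

Text stream:
[0] read 'b'  n0⇒n1
[1] read 'b'  n1⇒n2
[2] read 'a'  n2⇒n6 (fail-walked)
[3] read 'd'  n6⇒n7
[4] read 'e'  n7⇒n8
[5] read 'b'  n8⇒n9  emit P1@[1:5]
[6] read 'a'  n9⇒n6 (fail-walked)
[7] read 'b'  n6⇒n1 (fail-walked)
[8] read 'a'  n1⇒n6
[9] read 'd'  n6⇒n7
[10] read 'e'  n7⇒n8
[11] read 'b'  n8⇒n9  emit P1@[7:11]
[12] read 'b'  n9⇒n2 (fail-walked)
[13] read 'b'  n2⇒n2 (fail-walked)
[14] read 'e'  n2⇒n3
[15] read 'a'  n3⇒n4
[16] read 'a'  n4⇒n5  emit P0@[12:16]
[17] read 'd'  n5⇒n0 (fail-walked)
[18] read 'b'  n0⇒n1
[19] read 'b'  n1⇒n2
[20] read 'e'  n2⇒n3
[21] read 'a'  n3⇒n4
[22] read 'a'  n4⇒n5  emit P0@[18:22]
[23] read 'a'  n5⇒n0 (fail-walked)
[24] read 'd'  n0⇒n0
[25] read 'b'  n0⇒n1
[26] read 'a'  n1⇒n6
[27] read 'd'  n6⇒n7
[28] read 'e'  n7⇒n8
[29] read 'b'  n8⇒n9  emit P1@[25:29]
[30] read 'b'  n9⇒n2 (fail-walked)
[31] read 'b'  n2⇒n2 (fail-walked)
[32] read 'e'  n2⇒n3
[33] read 'a'  n3⇒n4
[34] read 'a'  n4⇒n5  emit P0@[30:34]
[35] read 'e'  n5⇒n0 (fail-walked)
[36] read 'd'  n0⇒n0
[37] read 'd'  n0⇒n0
[38] read 'a'  n0⇒n0
[39] read 'b'  n0⇒n1
[40] read 'a'  n1⇒n6
[41] read 'd'  n6⇒n7
[42] read 'e'  n7⇒n8
[43] read 'b'  n8⇒n9  emit P1@[39:43]
[44] read 'a'  n9⇒n6 (fail-walked)
[45] read 'a'  n6⇒n0 (fail-walked)
[46] read 'd'  n0⇒n0
[47] read 'e'  n0⇒n0
[48] read 'c'  n0⇒n0
[49] read 'c'  n0⇒n0
[50] read 'e'  n0⇒n0
[51] read 'b'  n0⇒n1
[52] read 'a'  n1⇒n6
[53] read 'd'  n6⇒n7
[54] read 'e'  n7⇒n8
[55] read 'b'  n8⇒n9  emit P1@[51:55]
[56] read 'b'  n9⇒n2 (fail-walked)
[57] read 'd'  n2⇒n0 (fail-walked)

Result: [[5,1],[11,1],[16,0],[22,0],[29,1],[34,0],[43,1],[55,1]]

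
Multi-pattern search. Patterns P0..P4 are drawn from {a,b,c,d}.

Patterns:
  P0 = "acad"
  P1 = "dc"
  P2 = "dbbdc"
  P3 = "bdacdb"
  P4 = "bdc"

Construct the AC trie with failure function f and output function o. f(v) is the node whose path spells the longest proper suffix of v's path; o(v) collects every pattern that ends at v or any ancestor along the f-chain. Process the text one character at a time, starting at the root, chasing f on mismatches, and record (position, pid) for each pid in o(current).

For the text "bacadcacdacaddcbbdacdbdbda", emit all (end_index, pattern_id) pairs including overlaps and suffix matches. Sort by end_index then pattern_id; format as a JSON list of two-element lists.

Build:
Trie nodes:
  n0 'ε': a→1 b→11 d→5
  n1 'a': c→2
  n2 'ac': a→3
  n3 'aca': d→4
  n4 'acad': ·  [P0 ends]
  n5 'd': b→7 c→6
  n6 'dc': ·  [P1 ends]
  n7 'db': b→8
  n8 'dbb': d→9
  n9 'dbbd': c→10
  n10 'dbbdc': ·  [P2 ends]
  n11 'b': d→12
  n12 'bd': a→13 c→17
  n13 'bda': c→14
  n14 'bdac': d→15
  n15 'bdacd': b→16
  n16 'bdacdb': ·  [P3 ends]
  n17 'bdc': ·  [P4 ends]

Failure links (BFS by depth):
  fail(1) 'a': from fail(0)=0 chase 'a': 0 ⇒ 0;  out=∅∪out(0)=∅
  fail(5) 'd': from fail(0)=0 chase 'd': 0 ⇒ 0;  out=∅∪out(0)=∅
  fail(11) 'b': from fail(0)=0 chase 'b': 0 ⇒ 0;  out=∅∪out(0)=∅
  fail(2) 'ac': from fail(1)=0 chase 'c': 0 ⇒ 0;  out=∅∪out(0)=∅
  fail(6) 'dc': from fail(5)=0 chase 'c': 0 ⇒ 0;  out={1}∪out(0)={1}
  fail(7) 'db': from fail(5)=0 chase 'b': 0 ⇒ 11;  out=∅∪out(11)=∅
  fail(12) 'bd': from fail(11)=0 chase 'd': 0 ⇒ 5;  out=∅∪out(5)=∅
  fail(3) 'aca': from fail(2)=0 chase 'a': 0 ⇒ 1;  out=∅∪out(1)=∅
  fail(8) 'dbb': from fail(7)=11 chase 'b': 11→0 ⇒ 11;  out=∅∪out(11)=∅
  fail(13) 'bda': from fail(12)=5 chase 'a': 5→0 ⇒ 1;  out=∅∪out(1)=∅
  fail(17) 'bdc': from fail(12)=5 chase 'c': 5 ⇒ 6;  out={4}∪out(6)={1,4}
  fail(4) 'acad': from fail(3)=1 chase 'd': 1→0 ⇒ 5;  out={0}∪out(5)={0}
  fail(9) 'dbbd': from fail(8)=11 chase 'd': 11 ⇒ 12;  out=∅∪out(12)=∅
  fail(14) 'bdac': from fail(13)=1 chase 'c': 1 ⇒ 2;  out=∅∪out(2)=∅
  fail(10) 'dbbdc': from fail(9)=12 chase 'c': 12 ⇒ 17;  out={2}∪out(17)={1,2,4}
  fail(15) 'bdacd': from fail(14)=2 chase 'd': 2→0 ⇒ 5;  out=∅∪out(5)=∅
  fail(16) 'bdacdb': from fail(15)=5 chase 'b': 5 ⇒ 7;  out={3}∪out(7)={3}

Text stream:
i=0 'b': node 0→11
i=1 'a': node 11→1 ·f
i=2 'c': node 1→2
i=3 'a': node 2→3
i=4 'd': node 3→4  emit P0@[1:4]
i=5 'c': node 4→6 ·f  emit P1@[4:5]
i=6 'a': node 6→1 ·f
i=7 'c': node 1→2
i=8 'd': node 2→5 ·f
i=9 'a': node 5→1 ·f
i=10 'c': node 1→2
i=11 'a': node 2→3
i=12 'd': node 3→4  emit P0@[9:12]
i=13 'd': node 4→5 ·f
i=14 'c': node 5→6  emit P1@[13:14]
i=15 'b': node 6→11 ·f
i=16 'b': node 11→11 ·f
i=17 'd': node 11→12
i=18 'a': node 12→13
i=19 'c': node 13→14
i=20 'd': node 14→15
i=21 'b': node 15→16  emit P3@[16:21]
i=22 'd': node 16→12 ·f
i=23 'b': node 12→7 ·f
i=24 'd': node 7→12 ·f
i=25 'a': node 12→13

Matches: [[4,0],[5,1],[12,0],[14,1],[21,3]]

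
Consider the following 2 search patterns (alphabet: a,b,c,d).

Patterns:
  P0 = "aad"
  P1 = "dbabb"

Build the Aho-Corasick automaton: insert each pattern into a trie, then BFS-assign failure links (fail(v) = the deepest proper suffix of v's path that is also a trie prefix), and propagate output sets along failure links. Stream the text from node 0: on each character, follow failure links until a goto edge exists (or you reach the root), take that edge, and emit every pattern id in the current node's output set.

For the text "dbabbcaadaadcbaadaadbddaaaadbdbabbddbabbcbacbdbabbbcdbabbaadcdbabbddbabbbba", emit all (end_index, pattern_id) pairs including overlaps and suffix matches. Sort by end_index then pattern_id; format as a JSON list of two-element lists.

Build:
Trie nodes:
  n0 'ε': a→1 d→4
  n1 'a': a→2
  n2 'aa': d→3
  n3 'aad': ·  ←P0
  n4 'd': b→5
  n5 'db': a→6
  n6 'dba': b→7
  n7 'dbab': b→8
  n8 'dbabb': ·  ←P1

BFS fail/out derivation:
  n1('a'): parent n0 fail=0; on 'a' 0 → fail=0;  out ∅∪∅=∅
  n4('d'): parent n0 fail=0; on 'd' 0 → fail=0;  out ∅∪∅=∅
  n2('aa'): parent n1 fail=0; on 'a' 0 → fail=1;  out ∅∪∅=∅
  n5('db'): parent n4 fail=0; on 'b' 0 → fail=0;  out ∅∪∅=∅
  n3('aad'): parent n2 fail=1; on 'd' 1→0 → fail=4;  out {0}∪∅={0}
  n6('dba'): parent n5 fail=0; on 'a' 0 → fail=1;  out ∅∪∅=∅
  n7('dbab'): parent n6 fail=1; on 'b' 1→0 → fail=0;  out ∅∪∅=∅
  n8('dbabb'): parent n7 fail=0; on 'b' 0 → fail=0;  out {1}∪∅={1}

Text stream:
[0] read 'd'  n0⇒n4
[1] read 'b'  n4⇒n5
[2] read 'a'  n5⇒n6
[3] read 'b'  n6⇒n7
[4] read 'b'  n7⇒n8  emit P1@[0:4]
[5] read 'c'  n8⇒n0 (fail-walked)
[6] read 'a'  n0⇒n1
[7] read 'a'  n1⇒n2
[8] read 'd'  n2⇒n3  emit P0@[6:8]
[9] read 'a'  n3⇒n1 (fail-walked)
[10] read 'a'  n1⇒n2
[11] read 'd'  n2⇒n3  emit P0@[9:11]
[12] read 'c'  n3⇒n0 (fail-walked)
[13] read 'b'  n0⇒n0
[14] read 'a'  n0⇒n1
[15] read 'a'  n1⇒n2
[16] read 'd'  n2⇒n3  emit P0@[14:16]
[17] read 'a'  n3⇒n1 (fail-walked)
[18] read 'a'  n1⇒n2
[19] read 'd'  n2⇒n3  emit P0@[17:19]
[20] read 'b'  n3⇒n5 (fail-walked)
[21] read 'd'  n5⇒n4 (fail-walked)
[22] read 'd'  n4⇒n4 (fail-walked)
[23] read 'a'  n4⇒n1 (fail-walked)
[24] read 'a'  n1⇒n2
[25] read 'a'  n2⇒n2 (fail-walked)
[26] read 'a'  n2⇒n2 (fail-walked)
[27] read 'd'  n2⇒n3  emit P0@[25:27]
[28] read 'b'  n3⇒n5 (fail-walked)
[29] read 'd'  n5⇒n4 (fail-walked)
[30] read 'b'  n4⇒n5
[31] read 'a'  n5⇒n6
[32] read 'b'  n6⇒n7
[33] read 'b'  n7⇒n8  emit P1@[29:33]
[34] read 'd'  n8⇒n4 (fail-walked)
[35] read 'd'  n4⇒n4 (fail-walked)
[36] read 'b'  n4⇒n5
[37] read 'a'  n5⇒n6
[38] read 'b'  n6⇒n7
[39] read 'b'  n7⇒n8  emit P1@[35:39]
[40] read 'c'  n8⇒n0 (fail-walked)
[41] read 'b'  n0⇒n0
[42] read 'a'  n0⇒n1
[43] read 'c'  n1⇒n0 (fail-walked)
[44] read 'b'  n0⇒n0
[45] read 'd'  n0⇒n4
[46] read 'b'  n4⇒n5
[47] read 'a'  n5⇒n6
[48] read 'b'  n6⇒n7
[49] read 'b'  n7⇒n8  emit P1@[45:49]
[50] read 'b'  n8⇒n0 (fail-walked)
[51] read 'c'  n0⇒n0
[52] read 'd'  n0⇒n4
[53] read 'b'  n4⇒n5
[54] read 'a'  n5⇒n6
[55] read 'b'  n6⇒n7
[56] read 'b'  n7⇒n8  emit P1@[52:56]
[57] read 'a'  n8⇒n1 (fail-walked)
[58] read 'a'  n1⇒n2
[59] read 'd'  n2⇒n3  emit P0@[57:59]
[60] read 'c'  n3⇒n0 (fail-walked)
[61] read 'd'  n0⇒n4
[62] read 'b'  n4⇒n5
[63] read 'a'  n5⇒n6
[64] read 'b'  n6⇒n7
[65] read 'b'  n7⇒n8  emit P1@[61:65]
[66] read 'd'  n8⇒n4 (fail-walked)
[67] read 'd'  n4⇒n4 (fail-walked)
[68] read 'b'  n4⇒n5
[69] read 'a'  n5⇒n6
[70] read 'b'  n6⇒n7
[71] read 'b'  n7⇒n8  emit P1@[67:71]
[72] read 'b'  n8⇒n0 (fail-walked)
[73] read 'b'  n0⇒n0
[74] read 'a'  n0⇒n1

Result: [[4,1],[8,0],[11,0],[16,0],[19,0],[27,0],[33,1],[39,1],[49,1],[56,1],[59,0],[65,1],[71,1]]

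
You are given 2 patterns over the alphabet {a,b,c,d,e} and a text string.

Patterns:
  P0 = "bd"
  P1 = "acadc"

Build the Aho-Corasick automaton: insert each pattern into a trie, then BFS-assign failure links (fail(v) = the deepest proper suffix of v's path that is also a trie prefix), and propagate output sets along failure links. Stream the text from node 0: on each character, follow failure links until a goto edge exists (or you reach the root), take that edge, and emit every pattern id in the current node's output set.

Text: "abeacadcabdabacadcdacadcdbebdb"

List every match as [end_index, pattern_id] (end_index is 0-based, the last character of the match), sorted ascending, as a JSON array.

Construct AC machine:
Trie (insert patterns):
  n0 'ε': a→3 b→1
  n1 'b': d→2
  n2 'bd': ·  [P0 ends]
  n3 'a': c→4
  n4 'ac': a→5
  n5 'aca': d→6
  n6 'acad': c→7
  n7 'acadc': ·  [P1 ends]

Failure links (BFS by depth):
  n1('b'): parent n0 fail=0; on 'b' 0 → fail=0;  out ∅∪∅=∅
  n3('a'): parent n0 fail=0; on 'a' 0 → fail=0;  out ∅∪∅=∅
  n2('bd'): parent n1 fail=0; on 'd' 0 → fail=0;  out {0}∪∅={0}
  n4('ac'): parent n3 fail=0; on 'c' 0 → fail=0;  out ∅∪∅=∅
  n5('aca'): parent n4 fail=0; on 'a' 0 → fail=3;  out ∅∪∅=∅
  n6('acad'): parent n5 fail=3; on 'd' 3→0 → fail=0;  out ∅∪∅=∅
  n7('acadc'): parent n6 fail=0; on 'c' 0 → fail=0;  out {1}∪∅={1}

Text stream:
i=0 'a': node 0→3
i=1 'b': node 3→1 ·f
i=2 'e': node 1→0 ·f
i=3 'a': node 0→3
i=4 'c': node 3→4
i=5 'a': node 4→5
i=6 'd': node 5→6
i=7 'c': node 6→7  ** P1@[3:7]
i=8 'a': node 7→3 ·f
i=9 'b': node 3→1 ·f
i=10 'd': node 1→2  ** P0@[9:10]
i=11 'a': node 2→3 ·f
i=12 'b': node 3→1 ·f
i=13 'a': node 1→3 ·f
i=14 'c': node 3→4
i=15 'a': node 4→5
i=16 'd': node 5→6
i=17 'c': node 6→7  ** P1@[13:17]
i=18 'd': node 7→0 ·f
i=19 'a': node 0→3
i=20 'c': node 3→4
i=21 'a': node 4→5
i=22 'd': node 5→6
i=23 'c': node 6→7  ** P1@[19:23]
i=24 'd': node 7→0 ·f
i=25 'b': node 0→1
i=26 'e': node 1→0 ·f
i=27 'b': node 0→1
i=28 'd': node 1→2  ** P0@[27:28]
i=29 'b': node 2→1 ·f

Result: [[7,1],[10,0],[17,1],[23,1],[28,0]]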